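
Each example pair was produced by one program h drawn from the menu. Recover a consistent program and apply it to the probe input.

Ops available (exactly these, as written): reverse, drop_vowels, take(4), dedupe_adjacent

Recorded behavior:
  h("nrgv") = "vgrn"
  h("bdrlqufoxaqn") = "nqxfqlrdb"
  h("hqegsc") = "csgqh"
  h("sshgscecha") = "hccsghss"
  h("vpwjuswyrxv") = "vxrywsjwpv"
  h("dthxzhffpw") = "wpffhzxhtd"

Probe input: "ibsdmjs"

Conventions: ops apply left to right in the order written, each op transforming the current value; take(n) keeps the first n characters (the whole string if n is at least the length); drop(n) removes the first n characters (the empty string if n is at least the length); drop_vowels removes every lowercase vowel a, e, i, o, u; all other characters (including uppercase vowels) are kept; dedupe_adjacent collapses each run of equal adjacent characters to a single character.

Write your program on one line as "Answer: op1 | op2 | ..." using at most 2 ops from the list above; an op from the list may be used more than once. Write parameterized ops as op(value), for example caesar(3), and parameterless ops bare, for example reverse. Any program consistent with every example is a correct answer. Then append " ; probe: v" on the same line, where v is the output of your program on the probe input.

reverse | drop_vowels ; probe: "sjmdsb"

Check, running the answer program on each example:
  "nrgv" -> "vgrn" -> "vgrn"
  "bdrlqufoxaqn" -> "nqaxofuqlrdb" -> "nqxfqlrdb"
  "hqegsc" -> "csgeqh" -> "csgqh"
  "sshgscecha" -> "ahcecsghss" -> "hccsghss"
  "vpwjuswyrxv" -> "vxrywsujwpv" -> "vxrywsjwpv"
  "dthxzhffpw" -> "wpffhzxhtd" -> "wpffhzxhtd"
  probe: "ibsdmjs" -> "sjmdsbi" -> "sjmdsb"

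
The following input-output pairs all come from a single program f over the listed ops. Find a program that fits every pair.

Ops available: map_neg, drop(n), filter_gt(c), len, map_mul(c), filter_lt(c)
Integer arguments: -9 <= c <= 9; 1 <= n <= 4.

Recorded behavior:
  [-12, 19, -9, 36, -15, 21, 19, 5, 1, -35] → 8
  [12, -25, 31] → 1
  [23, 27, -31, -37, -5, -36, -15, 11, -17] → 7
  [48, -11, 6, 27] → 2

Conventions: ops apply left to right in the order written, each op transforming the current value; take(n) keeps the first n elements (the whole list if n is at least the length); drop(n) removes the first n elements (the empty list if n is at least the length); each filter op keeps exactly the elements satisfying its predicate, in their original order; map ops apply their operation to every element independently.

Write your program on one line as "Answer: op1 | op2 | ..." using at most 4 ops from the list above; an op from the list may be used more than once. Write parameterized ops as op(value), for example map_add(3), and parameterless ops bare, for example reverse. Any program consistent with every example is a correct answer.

drop(2) | map_mul(-2) | map_mul(-2) | len

Check, running the answer program on each example:
  [-12, 19, -9, 36, -15, 21, 19, 5, 1, -35] -> [-9, 36, -15, 21, 19, 5, 1, -35] -> [18, -72, 30, -42, -38, -10, -2, 70] -> [-36, 144, -60, 84, 76, 20, 4, -140] -> 8
  [12, -25, 31] -> [31] -> [-62] -> [124] -> 1
  [23, 27, -31, -37, -5, -36, -15, 11, -17] -> [-31, -37, -5, -36, -15, 11, -17] -> [62, 74, 10, 72, 30, -22, 34] -> [-124, -148, -20, -144, -60, 44, -68] -> 7
  [48, -11, 6, 27] -> [6, 27] -> [-12, -54] -> [24, 108] -> 2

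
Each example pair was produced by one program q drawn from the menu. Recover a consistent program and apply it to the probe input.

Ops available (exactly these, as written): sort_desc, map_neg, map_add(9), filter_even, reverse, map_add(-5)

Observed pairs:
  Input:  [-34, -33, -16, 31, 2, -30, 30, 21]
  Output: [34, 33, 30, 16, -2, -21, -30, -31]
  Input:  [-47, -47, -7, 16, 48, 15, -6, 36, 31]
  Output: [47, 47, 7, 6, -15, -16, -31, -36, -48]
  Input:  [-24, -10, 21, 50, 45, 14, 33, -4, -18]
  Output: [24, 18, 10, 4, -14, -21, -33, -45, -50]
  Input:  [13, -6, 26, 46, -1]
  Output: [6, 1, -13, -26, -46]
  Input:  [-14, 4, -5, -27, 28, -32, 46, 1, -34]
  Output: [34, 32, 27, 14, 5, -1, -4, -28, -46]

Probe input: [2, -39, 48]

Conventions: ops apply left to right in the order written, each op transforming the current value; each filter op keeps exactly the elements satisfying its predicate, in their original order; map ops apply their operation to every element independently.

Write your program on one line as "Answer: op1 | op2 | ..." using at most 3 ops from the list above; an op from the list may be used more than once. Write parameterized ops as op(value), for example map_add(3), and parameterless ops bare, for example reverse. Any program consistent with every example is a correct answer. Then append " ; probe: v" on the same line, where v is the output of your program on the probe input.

reverse | map_neg | sort_desc ; probe: [39, -2, -48]

Check, running the answer program on each example:
  [-34, -33, -16, 31, 2, -30, 30, 21] -> [21, 30, -30, 2, 31, -16, -33, -34] -> [-21, -30, 30, -2, -31, 16, 33, 34] -> [34, 33, 30, 16, -2, -21, -30, -31]
  [-47, -47, -7, 16, 48, 15, -6, 36, 31] -> [31, 36, -6, 15, 48, 16, -7, -47, -47] -> [-31, -36, 6, -15, -48, -16, 7, 47, 47] -> [47, 47, 7, 6, -15, -16, -31, -36, -48]
  [-24, -10, 21, 50, 45, 14, 33, -4, -18] -> [-18, -4, 33, 14, 45, 50, 21, -10, -24] -> [18, 4, -33, -14, -45, -50, -21, 10, 24] -> [24, 18, 10, 4, -14, -21, -33, -45, -50]
  [13, -6, 26, 46, -1] -> [-1, 46, 26, -6, 13] -> [1, -46, -26, 6, -13] -> [6, 1, -13, -26, -46]
  [-14, 4, -5, -27, 28, -32, 46, 1, -34] -> [-34, 1, 46, -32, 28, -27, -5, 4, -14] -> [34, -1, -46, 32, -28, 27, 5, -4, 14] -> [34, 32, 27, 14, 5, -1, -4, -28, -46]
  probe: [2, -39, 48] -> [48, -39, 2] -> [-48, 39, -2] -> [39, -2, -48]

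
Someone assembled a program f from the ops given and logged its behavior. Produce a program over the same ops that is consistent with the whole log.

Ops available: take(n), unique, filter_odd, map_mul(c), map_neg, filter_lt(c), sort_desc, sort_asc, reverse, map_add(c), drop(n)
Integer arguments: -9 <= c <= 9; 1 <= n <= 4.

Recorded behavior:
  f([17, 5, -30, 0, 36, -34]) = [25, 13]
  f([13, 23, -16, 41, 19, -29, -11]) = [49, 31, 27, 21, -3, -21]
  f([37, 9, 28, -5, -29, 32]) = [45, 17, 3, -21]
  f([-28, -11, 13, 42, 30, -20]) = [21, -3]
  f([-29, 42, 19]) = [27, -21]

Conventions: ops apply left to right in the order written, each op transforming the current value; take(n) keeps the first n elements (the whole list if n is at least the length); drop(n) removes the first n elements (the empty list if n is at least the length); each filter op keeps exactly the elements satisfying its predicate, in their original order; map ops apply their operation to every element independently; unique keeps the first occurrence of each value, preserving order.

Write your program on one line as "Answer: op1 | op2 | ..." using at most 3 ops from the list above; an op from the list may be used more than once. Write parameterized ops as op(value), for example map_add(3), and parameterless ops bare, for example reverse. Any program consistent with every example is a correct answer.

sort_desc | map_add(8) | filter_odd

Check, running the answer program on each example:
  [17, 5, -30, 0, 36, -34] -> [36, 17, 5, 0, -30, -34] -> [44, 25, 13, 8, -22, -26] -> [25, 13]
  [13, 23, -16, 41, 19, -29, -11] -> [41, 23, 19, 13, -11, -16, -29] -> [49, 31, 27, 21, -3, -8, -21] -> [49, 31, 27, 21, -3, -21]
  [37, 9, 28, -5, -29, 32] -> [37, 32, 28, 9, -5, -29] -> [45, 40, 36, 17, 3, -21] -> [45, 17, 3, -21]
  [-28, -11, 13, 42, 30, -20] -> [42, 30, 13, -11, -20, -28] -> [50, 38, 21, -3, -12, -20] -> [21, -3]
  [-29, 42, 19] -> [42, 19, -29] -> [50, 27, -21] -> [27, -21]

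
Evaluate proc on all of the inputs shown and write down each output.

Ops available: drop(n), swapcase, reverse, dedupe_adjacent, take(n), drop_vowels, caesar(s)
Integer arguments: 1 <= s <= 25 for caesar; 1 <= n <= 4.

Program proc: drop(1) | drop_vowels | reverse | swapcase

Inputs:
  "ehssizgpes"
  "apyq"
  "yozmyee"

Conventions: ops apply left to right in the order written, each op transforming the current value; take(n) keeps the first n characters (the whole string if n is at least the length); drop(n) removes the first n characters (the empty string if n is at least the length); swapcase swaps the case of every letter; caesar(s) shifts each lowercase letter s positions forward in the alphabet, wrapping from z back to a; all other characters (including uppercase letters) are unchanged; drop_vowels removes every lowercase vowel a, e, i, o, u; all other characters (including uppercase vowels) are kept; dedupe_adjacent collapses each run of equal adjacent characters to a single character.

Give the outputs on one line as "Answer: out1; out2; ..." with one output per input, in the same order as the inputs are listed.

"SPGZSSH"; "QYP"; "YMZ"

Execution, op by op:
  "ehssizgpes" -> "hssizgpes" -> "hsszgps" -> "spgzssh" -> "SPGZSSH"
  "apyq" -> "pyq" -> "pyq" -> "qyp" -> "QYP"
  "yozmyee" -> "ozmyee" -> "zmy" -> "ymz" -> "YMZ"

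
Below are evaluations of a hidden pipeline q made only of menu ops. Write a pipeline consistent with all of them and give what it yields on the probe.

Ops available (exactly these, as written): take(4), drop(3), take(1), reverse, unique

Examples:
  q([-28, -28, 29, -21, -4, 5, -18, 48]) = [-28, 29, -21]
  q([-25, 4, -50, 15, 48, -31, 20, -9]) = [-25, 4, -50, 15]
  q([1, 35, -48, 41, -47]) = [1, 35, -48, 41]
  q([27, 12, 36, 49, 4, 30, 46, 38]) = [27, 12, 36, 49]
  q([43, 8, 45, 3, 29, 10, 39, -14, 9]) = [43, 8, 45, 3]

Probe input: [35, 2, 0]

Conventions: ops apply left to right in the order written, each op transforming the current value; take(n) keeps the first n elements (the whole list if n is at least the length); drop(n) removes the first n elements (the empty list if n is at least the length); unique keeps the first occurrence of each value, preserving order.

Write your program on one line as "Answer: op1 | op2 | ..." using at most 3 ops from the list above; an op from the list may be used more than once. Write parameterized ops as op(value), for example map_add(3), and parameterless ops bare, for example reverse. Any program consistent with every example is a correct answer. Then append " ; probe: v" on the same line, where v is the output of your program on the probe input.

take(4) | unique ; probe: [35, 2, 0]

Check, running the answer program on each example:
  [-28, -28, 29, -21, -4, 5, -18, 48] -> [-28, -28, 29, -21] -> [-28, 29, -21]
  [-25, 4, -50, 15, 48, -31, 20, -9] -> [-25, 4, -50, 15] -> [-25, 4, -50, 15]
  [1, 35, -48, 41, -47] -> [1, 35, -48, 41] -> [1, 35, -48, 41]
  [27, 12, 36, 49, 4, 30, 46, 38] -> [27, 12, 36, 49] -> [27, 12, 36, 49]
  [43, 8, 45, 3, 29, 10, 39, -14, 9] -> [43, 8, 45, 3] -> [43, 8, 45, 3]
  probe: [35, 2, 0] -> [35, 2, 0] -> [35, 2, 0]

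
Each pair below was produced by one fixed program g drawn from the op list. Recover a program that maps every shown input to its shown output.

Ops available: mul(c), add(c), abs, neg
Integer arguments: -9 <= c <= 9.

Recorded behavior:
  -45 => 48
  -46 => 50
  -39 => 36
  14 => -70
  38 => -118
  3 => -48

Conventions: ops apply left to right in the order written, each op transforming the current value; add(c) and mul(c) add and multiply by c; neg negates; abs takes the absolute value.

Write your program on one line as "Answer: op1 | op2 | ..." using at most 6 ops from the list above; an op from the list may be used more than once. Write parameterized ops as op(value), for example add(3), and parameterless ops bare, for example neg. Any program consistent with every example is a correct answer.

add(-2) | add(9) | add(8) | add(6) | mul(-2)

Check, running the answer program on each example:
  -45 -> -47 -> -38 -> -30 -> -24 -> 48
  -46 -> -48 -> -39 -> -31 -> -25 -> 50
  -39 -> -41 -> -32 -> -24 -> -18 -> 36
  14 -> 12 -> 21 -> 29 -> 35 -> -70
  38 -> 36 -> 45 -> 53 -> 59 -> -118
  3 -> 1 -> 10 -> 18 -> 24 -> -48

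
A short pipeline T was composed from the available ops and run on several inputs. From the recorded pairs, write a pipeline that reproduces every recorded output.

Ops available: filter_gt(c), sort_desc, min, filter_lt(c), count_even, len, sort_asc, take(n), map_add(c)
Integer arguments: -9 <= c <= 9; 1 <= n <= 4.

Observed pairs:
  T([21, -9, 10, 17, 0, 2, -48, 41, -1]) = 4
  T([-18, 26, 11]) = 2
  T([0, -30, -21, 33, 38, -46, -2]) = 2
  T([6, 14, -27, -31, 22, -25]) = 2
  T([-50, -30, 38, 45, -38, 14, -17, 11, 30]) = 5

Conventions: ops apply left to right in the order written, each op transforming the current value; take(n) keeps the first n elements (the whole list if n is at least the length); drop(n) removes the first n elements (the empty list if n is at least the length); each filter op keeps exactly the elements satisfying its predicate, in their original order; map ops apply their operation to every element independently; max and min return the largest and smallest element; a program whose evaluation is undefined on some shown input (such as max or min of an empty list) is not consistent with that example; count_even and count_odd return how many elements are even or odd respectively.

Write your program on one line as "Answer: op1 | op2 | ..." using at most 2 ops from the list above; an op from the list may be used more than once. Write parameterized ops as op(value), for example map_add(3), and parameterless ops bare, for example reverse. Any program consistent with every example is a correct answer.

filter_gt(7) | len

Check, running the answer program on each example:
  [21, -9, 10, 17, 0, 2, -48, 41, -1] -> [21, 10, 17, 41] -> 4
  [-18, 26, 11] -> [26, 11] -> 2
  [0, -30, -21, 33, 38, -46, -2] -> [33, 38] -> 2
  [6, 14, -27, -31, 22, -25] -> [14, 22] -> 2
  [-50, -30, 38, 45, -38, 14, -17, 11, 30] -> [38, 45, 14, 11, 30] -> 5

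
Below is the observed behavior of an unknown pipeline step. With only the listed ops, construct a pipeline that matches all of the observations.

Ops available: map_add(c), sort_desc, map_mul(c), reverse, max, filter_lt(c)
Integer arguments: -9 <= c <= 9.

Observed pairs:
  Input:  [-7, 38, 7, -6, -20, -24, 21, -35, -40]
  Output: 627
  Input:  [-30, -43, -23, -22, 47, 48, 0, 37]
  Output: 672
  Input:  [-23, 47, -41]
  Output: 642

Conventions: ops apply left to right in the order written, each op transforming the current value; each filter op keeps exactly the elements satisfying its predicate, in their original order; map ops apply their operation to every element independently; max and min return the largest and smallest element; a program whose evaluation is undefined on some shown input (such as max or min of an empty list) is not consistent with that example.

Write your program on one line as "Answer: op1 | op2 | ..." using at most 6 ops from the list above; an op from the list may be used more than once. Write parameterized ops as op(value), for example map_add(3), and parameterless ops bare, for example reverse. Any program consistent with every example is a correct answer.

map_mul(-5) | map_add(1) | sort_desc | map_add(8) | map_mul(3) | max

Check, running the answer program on each example:
  [-7, 38, 7, -6, -20, -24, 21, -35, -40] -> [35, -190, -35, 30, 100, 120, -105, 175, 200] -> [36, -189, -34, 31, 101, 121, -104, 176, 201] -> [201, 176, 121, 101, 36, 31, -34, -104, -189] -> [209, 184, 129, 109, 44, 39, -26, -96, -181] -> [627, 552, 387, 327, 132, 117, -78, -288, -543] -> 627
  [-30, -43, -23, -22, 47, 48, 0, 37] -> [150, 215, 115, 110, -235, -240, 0, -185] -> [151, 216, 116, 111, -234, -239, 1, -184] -> [216, 151, 116, 111, 1, -184, -234, -239] -> [224, 159, 124, 119, 9, -176, -226, -231] -> [672, 477, 372, 357, 27, -528, -678, -693] -> 672
  [-23, 47, -41] -> [115, -235, 205] -> [116, -234, 206] -> [206, 116, -234] -> [214, 124, -226] -> [642, 372, -678] -> 642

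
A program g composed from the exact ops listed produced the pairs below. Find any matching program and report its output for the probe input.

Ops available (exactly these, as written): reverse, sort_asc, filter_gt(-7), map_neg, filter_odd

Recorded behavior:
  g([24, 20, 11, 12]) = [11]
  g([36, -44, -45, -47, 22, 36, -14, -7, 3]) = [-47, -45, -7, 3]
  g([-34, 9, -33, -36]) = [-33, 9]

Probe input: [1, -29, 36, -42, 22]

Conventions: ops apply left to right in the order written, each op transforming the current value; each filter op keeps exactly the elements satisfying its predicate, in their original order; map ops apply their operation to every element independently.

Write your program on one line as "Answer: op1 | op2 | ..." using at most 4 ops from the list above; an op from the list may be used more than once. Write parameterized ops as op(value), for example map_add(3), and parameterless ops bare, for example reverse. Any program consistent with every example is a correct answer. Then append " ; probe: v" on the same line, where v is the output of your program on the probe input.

filter_odd | reverse | sort_asc ; probe: [-29, 1]

Check, running the answer program on each example:
  [24, 20, 11, 12] -> [11] -> [11] -> [11]
  [36, -44, -45, -47, 22, 36, -14, -7, 3] -> [-45, -47, -7, 3] -> [3, -7, -47, -45] -> [-47, -45, -7, 3]
  [-34, 9, -33, -36] -> [9, -33] -> [-33, 9] -> [-33, 9]
  probe: [1, -29, 36, -42, 22] -> [1, -29] -> [-29, 1] -> [-29, 1]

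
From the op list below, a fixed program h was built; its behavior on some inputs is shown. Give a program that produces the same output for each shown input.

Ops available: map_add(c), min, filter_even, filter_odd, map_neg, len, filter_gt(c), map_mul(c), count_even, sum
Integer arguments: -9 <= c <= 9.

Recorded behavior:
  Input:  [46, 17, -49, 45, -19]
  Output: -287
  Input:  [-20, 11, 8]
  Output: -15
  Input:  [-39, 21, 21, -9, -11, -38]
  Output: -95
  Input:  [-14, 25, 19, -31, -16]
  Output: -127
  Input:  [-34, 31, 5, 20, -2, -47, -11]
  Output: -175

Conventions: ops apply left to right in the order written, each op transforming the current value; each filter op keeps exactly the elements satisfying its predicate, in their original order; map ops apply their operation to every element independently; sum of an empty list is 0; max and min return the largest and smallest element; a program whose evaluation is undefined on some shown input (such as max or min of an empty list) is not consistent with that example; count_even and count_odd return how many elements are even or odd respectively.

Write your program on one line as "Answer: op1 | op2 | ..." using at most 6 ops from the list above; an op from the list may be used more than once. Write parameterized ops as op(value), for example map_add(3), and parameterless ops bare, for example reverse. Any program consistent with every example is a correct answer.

filter_odd | map_add(-9) | map_mul(-8) | map_add(1) | min

Check, running the answer program on each example:
  [46, 17, -49, 45, -19] -> [17, -49, 45, -19] -> [8, -58, 36, -28] -> [-64, 464, -288, 224] -> [-63, 465, -287, 225] -> -287
  [-20, 11, 8] -> [11] -> [2] -> [-16] -> [-15] -> -15
  [-39, 21, 21, -9, -11, -38] -> [-39, 21, 21, -9, -11] -> [-48, 12, 12, -18, -20] -> [384, -96, -96, 144, 160] -> [385, -95, -95, 145, 161] -> -95
  [-14, 25, 19, -31, -16] -> [25, 19, -31] -> [16, 10, -40] -> [-128, -80, 320] -> [-127, -79, 321] -> -127
  [-34, 31, 5, 20, -2, -47, -11] -> [31, 5, -47, -11] -> [22, -4, -56, -20] -> [-176, 32, 448, 160] -> [-175, 33, 449, 161] -> -175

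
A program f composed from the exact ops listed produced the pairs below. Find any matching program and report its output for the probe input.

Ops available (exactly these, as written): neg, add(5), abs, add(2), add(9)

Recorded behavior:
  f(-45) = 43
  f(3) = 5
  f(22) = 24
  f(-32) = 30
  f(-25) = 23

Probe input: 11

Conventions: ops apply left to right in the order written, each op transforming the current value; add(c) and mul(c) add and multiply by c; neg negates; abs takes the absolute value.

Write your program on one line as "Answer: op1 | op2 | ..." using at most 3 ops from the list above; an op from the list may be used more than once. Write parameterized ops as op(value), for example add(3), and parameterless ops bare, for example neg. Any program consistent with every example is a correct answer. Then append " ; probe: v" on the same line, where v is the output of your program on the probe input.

add(2) | abs ; probe: 13

Check, running the answer program on each example:
  -45 -> -43 -> 43
  3 -> 5 -> 5
  22 -> 24 -> 24
  -32 -> -30 -> 30
  -25 -> -23 -> 23
  probe: 11 -> 13 -> 13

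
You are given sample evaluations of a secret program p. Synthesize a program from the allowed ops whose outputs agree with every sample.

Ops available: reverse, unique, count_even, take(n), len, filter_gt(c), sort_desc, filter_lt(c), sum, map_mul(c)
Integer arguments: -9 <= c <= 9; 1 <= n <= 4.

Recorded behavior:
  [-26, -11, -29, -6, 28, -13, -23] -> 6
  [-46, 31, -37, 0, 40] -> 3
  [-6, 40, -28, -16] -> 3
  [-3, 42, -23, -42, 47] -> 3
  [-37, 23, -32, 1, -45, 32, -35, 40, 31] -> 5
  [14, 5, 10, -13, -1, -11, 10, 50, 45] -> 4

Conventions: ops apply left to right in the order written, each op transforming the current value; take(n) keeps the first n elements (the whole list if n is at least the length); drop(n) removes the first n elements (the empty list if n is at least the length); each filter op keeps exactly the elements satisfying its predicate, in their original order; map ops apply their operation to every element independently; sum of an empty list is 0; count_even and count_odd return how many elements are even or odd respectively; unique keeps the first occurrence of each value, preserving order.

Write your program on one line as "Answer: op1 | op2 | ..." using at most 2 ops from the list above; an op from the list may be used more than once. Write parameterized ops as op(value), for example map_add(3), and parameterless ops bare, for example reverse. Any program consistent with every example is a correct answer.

filter_lt(8) | len

Check, running the answer program on each example:
  [-26, -11, -29, -6, 28, -13, -23] -> [-26, -11, -29, -6, -13, -23] -> 6
  [-46, 31, -37, 0, 40] -> [-46, -37, 0] -> 3
  [-6, 40, -28, -16] -> [-6, -28, -16] -> 3
  [-3, 42, -23, -42, 47] -> [-3, -23, -42] -> 3
  [-37, 23, -32, 1, -45, 32, -35, 40, 31] -> [-37, -32, 1, -45, -35] -> 5
  [14, 5, 10, -13, -1, -11, 10, 50, 45] -> [5, -13, -1, -11] -> 4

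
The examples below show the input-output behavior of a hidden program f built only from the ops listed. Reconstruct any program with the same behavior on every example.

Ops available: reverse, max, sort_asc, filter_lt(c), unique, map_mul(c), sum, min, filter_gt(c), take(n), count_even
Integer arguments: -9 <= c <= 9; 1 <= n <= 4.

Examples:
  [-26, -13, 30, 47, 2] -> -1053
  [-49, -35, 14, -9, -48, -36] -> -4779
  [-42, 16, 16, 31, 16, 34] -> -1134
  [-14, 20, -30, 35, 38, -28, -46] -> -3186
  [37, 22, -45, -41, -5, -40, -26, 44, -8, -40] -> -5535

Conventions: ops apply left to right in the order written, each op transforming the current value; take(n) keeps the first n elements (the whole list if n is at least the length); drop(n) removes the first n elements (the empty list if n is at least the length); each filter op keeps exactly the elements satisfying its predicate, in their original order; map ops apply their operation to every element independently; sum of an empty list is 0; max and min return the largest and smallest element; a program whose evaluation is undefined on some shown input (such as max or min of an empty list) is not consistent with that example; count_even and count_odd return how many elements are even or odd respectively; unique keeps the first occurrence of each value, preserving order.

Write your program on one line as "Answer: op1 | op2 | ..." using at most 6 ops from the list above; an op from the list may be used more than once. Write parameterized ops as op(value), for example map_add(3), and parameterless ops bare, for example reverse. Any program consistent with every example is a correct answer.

reverse | map_mul(-3) | map_mul(-9) | sort_asc | filter_lt(0) | sum

Check, running the answer program on each example:
  [-26, -13, 30, 47, 2] -> [2, 47, 30, -13, -26] -> [-6, -141, -90, 39, 78] -> [54, 1269, 810, -351, -702] -> [-702, -351, 54, 810, 1269] -> [-702, -351] -> -1053
  [-49, -35, 14, -9, -48, -36] -> [-36, -48, -9, 14, -35, -49] -> [108, 144, 27, -42, 105, 147] -> [-972, -1296, -243, 378, -945, -1323] -> [-1323, -1296, -972, -945, -243, 378] -> [-1323, -1296, -972, -945, -243] -> -4779
  [-42, 16, 16, 31, 16, 34] -> [34, 16, 31, 16, 16, -42] -> [-102, -48, -93, -48, -48, 126] -> [918, 432, 837, 432, 432, -1134] -> [-1134, 432, 432, 432, 837, 918] -> [-1134] -> -1134
  [-14, 20, -30, 35, 38, -28, -46] -> [-46, -28, 38, 35, -30, 20, -14] -> [138, 84, -114, -105, 90, -60, 42] -> [-1242, -756, 1026, 945, -810, 540, -378] -> [-1242, -810, -756, -378, 540, 945, 1026] -> [-1242, -810, -756, -378] -> -3186
  [37, 22, -45, -41, -5, -40, -26, 44, -8, -40] -> [-40, -8, 44, -26, -40, -5, -41, -45, 22, 37] -> [120, 24, -132, 78, 120, 15, 123, 135, -66, -111] -> [-1080, -216, 1188, -702, -1080, -135, -1107, -1215, 594, 999] -> [-1215, -1107, -1080, -1080, -702, -216, -135, 594, 999, 1188] -> [-1215, -1107, -1080, -1080, -702, -216, -135] -> -5535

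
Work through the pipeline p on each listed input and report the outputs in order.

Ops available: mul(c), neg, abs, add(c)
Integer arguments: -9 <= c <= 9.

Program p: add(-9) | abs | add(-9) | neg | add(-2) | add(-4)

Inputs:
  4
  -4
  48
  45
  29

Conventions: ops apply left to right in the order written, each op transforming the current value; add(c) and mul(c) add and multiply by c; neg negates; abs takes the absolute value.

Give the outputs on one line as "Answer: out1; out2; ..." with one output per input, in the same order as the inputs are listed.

-2; -10; -36; -33; -17

Execution, op by op:
  4 -> -5 -> 5 -> -4 -> 4 -> 2 -> -2
  -4 -> -13 -> 13 -> 4 -> -4 -> -6 -> -10
  48 -> 39 -> 39 -> 30 -> -30 -> -32 -> -36
  45 -> 36 -> 36 -> 27 -> -27 -> -29 -> -33
  29 -> 20 -> 20 -> 11 -> -11 -> -13 -> -17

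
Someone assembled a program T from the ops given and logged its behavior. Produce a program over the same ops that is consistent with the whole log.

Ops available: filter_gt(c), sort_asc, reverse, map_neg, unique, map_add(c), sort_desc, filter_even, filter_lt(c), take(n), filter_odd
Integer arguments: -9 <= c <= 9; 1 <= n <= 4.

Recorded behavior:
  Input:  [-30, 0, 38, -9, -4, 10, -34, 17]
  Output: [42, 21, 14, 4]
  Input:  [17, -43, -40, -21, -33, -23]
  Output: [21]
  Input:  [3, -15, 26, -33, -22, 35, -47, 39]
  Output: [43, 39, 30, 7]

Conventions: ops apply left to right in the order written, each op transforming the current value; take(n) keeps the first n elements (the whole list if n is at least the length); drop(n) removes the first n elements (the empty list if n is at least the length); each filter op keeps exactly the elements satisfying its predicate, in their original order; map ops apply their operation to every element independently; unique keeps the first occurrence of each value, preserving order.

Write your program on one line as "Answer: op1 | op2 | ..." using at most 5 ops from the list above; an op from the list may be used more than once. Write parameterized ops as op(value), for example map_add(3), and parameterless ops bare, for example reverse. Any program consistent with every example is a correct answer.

sort_asc | filter_gt(-4) | sort_desc | map_add(4)

Check, running the answer program on each example:
  [-30, 0, 38, -9, -4, 10, -34, 17] -> [-34, -30, -9, -4, 0, 10, 17, 38] -> [0, 10, 17, 38] -> [38, 17, 10, 0] -> [42, 21, 14, 4]
  [17, -43, -40, -21, -33, -23] -> [-43, -40, -33, -23, -21, 17] -> [17] -> [17] -> [21]
  [3, -15, 26, -33, -22, 35, -47, 39] -> [-47, -33, -22, -15, 3, 26, 35, 39] -> [3, 26, 35, 39] -> [39, 35, 26, 3] -> [43, 39, 30, 7]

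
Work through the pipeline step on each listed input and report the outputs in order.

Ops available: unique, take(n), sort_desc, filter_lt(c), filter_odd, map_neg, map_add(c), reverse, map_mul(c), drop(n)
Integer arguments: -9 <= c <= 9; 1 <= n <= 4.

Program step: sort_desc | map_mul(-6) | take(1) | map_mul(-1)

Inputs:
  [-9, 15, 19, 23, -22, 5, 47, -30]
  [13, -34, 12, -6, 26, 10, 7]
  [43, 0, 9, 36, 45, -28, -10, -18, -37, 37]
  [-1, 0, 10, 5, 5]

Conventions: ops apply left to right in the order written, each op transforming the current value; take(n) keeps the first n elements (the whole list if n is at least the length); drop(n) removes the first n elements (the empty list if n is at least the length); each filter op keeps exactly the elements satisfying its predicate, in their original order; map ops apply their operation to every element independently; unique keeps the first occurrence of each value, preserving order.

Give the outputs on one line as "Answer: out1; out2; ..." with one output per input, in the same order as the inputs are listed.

Execution, op by op:
  [-9, 15, 19, 23, -22, 5, 47, -30] -> [47, 23, 19, 15, 5, -9, -22, -30] -> [-282, -138, -114, -90, -30, 54, 132, 180] -> [-282] -> [282]
  [13, -34, 12, -6, 26, 10, 7] -> [26, 13, 12, 10, 7, -6, -34] -> [-156, -78, -72, -60, -42, 36, 204] -> [-156] -> [156]
  [43, 0, 9, 36, 45, -28, -10, -18, -37, 37] -> [45, 43, 37, 36, 9, 0, -10, -18, -28, -37] -> [-270, -258, -222, -216, -54, 0, 60, 108, 168, 222] -> [-270] -> [270]
  [-1, 0, 10, 5, 5] -> [10, 5, 5, 0, -1] -> [-60, -30, -30, 0, 6] -> [-60] -> [60]

[282]; [156]; [270]; [60]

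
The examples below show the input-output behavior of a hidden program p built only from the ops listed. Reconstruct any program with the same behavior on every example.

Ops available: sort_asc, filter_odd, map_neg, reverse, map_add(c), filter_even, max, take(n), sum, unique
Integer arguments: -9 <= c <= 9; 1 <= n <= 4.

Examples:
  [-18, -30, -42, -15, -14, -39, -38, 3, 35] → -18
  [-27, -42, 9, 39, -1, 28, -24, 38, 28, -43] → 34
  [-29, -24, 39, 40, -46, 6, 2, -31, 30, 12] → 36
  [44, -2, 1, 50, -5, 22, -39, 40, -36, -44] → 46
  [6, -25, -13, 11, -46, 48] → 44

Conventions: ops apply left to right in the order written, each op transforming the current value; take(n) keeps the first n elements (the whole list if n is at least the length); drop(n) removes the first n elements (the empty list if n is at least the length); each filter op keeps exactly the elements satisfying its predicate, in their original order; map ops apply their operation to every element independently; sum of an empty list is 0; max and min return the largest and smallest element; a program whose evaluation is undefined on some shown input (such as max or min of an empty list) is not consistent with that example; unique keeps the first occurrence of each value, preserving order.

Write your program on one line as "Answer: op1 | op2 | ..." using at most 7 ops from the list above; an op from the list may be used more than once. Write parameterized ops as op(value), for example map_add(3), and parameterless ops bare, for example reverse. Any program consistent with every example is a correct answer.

map_add(-4) | map_neg | filter_even | map_neg | unique | max

Check, running the answer program on each example:
  [-18, -30, -42, -15, -14, -39, -38, 3, 35] -> [-22, -34, -46, -19, -18, -43, -42, -1, 31] -> [22, 34, 46, 19, 18, 43, 42, 1, -31] -> [22, 34, 46, 18, 42] -> [-22, -34, -46, -18, -42] -> [-22, -34, -46, -18, -42] -> -18
  [-27, -42, 9, 39, -1, 28, -24, 38, 28, -43] -> [-31, -46, 5, 35, -5, 24, -28, 34, 24, -47] -> [31, 46, -5, -35, 5, -24, 28, -34, -24, 47] -> [46, -24, 28, -34, -24] -> [-46, 24, -28, 34, 24] -> [-46, 24, -28, 34] -> 34
  [-29, -24, 39, 40, -46, 6, 2, -31, 30, 12] -> [-33, -28, 35, 36, -50, 2, -2, -35, 26, 8] -> [33, 28, -35, -36, 50, -2, 2, 35, -26, -8] -> [28, -36, 50, -2, 2, -26, -8] -> [-28, 36, -50, 2, -2, 26, 8] -> [-28, 36, -50, 2, -2, 26, 8] -> 36
  [44, -2, 1, 50, -5, 22, -39, 40, -36, -44] -> [40, -6, -3, 46, -9, 18, -43, 36, -40, -48] -> [-40, 6, 3, -46, 9, -18, 43, -36, 40, 48] -> [-40, 6, -46, -18, -36, 40, 48] -> [40, -6, 46, 18, 36, -40, -48] -> [40, -6, 46, 18, 36, -40, -48] -> 46
  [6, -25, -13, 11, -46, 48] -> [2, -29, -17, 7, -50, 44] -> [-2, 29, 17, -7, 50, -44] -> [-2, 50, -44] -> [2, -50, 44] -> [2, -50, 44] -> 44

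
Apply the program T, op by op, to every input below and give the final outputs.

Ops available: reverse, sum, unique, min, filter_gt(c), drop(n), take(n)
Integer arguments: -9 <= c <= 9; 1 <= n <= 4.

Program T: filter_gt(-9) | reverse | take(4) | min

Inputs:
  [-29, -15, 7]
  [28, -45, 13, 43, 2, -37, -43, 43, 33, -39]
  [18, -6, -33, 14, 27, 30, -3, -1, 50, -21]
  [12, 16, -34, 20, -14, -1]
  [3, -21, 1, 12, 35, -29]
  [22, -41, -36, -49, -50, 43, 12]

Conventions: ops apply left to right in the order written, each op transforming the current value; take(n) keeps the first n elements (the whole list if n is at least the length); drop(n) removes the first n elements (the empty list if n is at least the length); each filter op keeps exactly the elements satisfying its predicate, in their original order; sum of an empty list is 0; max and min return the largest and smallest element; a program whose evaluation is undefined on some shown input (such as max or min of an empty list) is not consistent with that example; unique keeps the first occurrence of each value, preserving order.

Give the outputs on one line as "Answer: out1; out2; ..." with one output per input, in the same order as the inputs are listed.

7; 2; -3; -1; 1; 12

Execution, op by op:
  [-29, -15, 7] -> [7] -> [7] -> [7] -> 7
  [28, -45, 13, 43, 2, -37, -43, 43, 33, -39] -> [28, 13, 43, 2, 43, 33] -> [33, 43, 2, 43, 13, 28] -> [33, 43, 2, 43] -> 2
  [18, -6, -33, 14, 27, 30, -3, -1, 50, -21] -> [18, -6, 14, 27, 30, -3, -1, 50] -> [50, -1, -3, 30, 27, 14, -6, 18] -> [50, -1, -3, 30] -> -3
  [12, 16, -34, 20, -14, -1] -> [12, 16, 20, -1] -> [-1, 20, 16, 12] -> [-1, 20, 16, 12] -> -1
  [3, -21, 1, 12, 35, -29] -> [3, 1, 12, 35] -> [35, 12, 1, 3] -> [35, 12, 1, 3] -> 1
  [22, -41, -36, -49, -50, 43, 12] -> [22, 43, 12] -> [12, 43, 22] -> [12, 43, 22] -> 12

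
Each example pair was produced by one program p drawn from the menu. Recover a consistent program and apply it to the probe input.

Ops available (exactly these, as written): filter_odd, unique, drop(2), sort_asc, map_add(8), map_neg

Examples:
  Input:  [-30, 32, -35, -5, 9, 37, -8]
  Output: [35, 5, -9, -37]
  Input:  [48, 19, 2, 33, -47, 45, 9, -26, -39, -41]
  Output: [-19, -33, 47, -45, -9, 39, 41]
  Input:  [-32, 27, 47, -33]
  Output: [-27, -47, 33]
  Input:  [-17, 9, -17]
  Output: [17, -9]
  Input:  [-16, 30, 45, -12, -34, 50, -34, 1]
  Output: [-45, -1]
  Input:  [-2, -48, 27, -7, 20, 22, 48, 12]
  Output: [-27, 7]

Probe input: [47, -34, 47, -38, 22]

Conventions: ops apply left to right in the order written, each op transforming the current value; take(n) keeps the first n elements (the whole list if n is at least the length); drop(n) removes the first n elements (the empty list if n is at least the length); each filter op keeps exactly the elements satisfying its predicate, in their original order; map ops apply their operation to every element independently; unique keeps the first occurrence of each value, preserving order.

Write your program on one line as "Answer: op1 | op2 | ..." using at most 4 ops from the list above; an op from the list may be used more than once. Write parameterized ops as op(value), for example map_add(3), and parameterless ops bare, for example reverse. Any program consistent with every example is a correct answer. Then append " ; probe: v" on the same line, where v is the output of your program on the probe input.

map_neg | unique | filter_odd ; probe: [-47]

Check, running the answer program on each example:
  [-30, 32, -35, -5, 9, 37, -8] -> [30, -32, 35, 5, -9, -37, 8] -> [30, -32, 35, 5, -9, -37, 8] -> [35, 5, -9, -37]
  [48, 19, 2, 33, -47, 45, 9, -26, -39, -41] -> [-48, -19, -2, -33, 47, -45, -9, 26, 39, 41] -> [-48, -19, -2, -33, 47, -45, -9, 26, 39, 41] -> [-19, -33, 47, -45, -9, 39, 41]
  [-32, 27, 47, -33] -> [32, -27, -47, 33] -> [32, -27, -47, 33] -> [-27, -47, 33]
  [-17, 9, -17] -> [17, -9, 17] -> [17, -9] -> [17, -9]
  [-16, 30, 45, -12, -34, 50, -34, 1] -> [16, -30, -45, 12, 34, -50, 34, -1] -> [16, -30, -45, 12, 34, -50, -1] -> [-45, -1]
  [-2, -48, 27, -7, 20, 22, 48, 12] -> [2, 48, -27, 7, -20, -22, -48, -12] -> [2, 48, -27, 7, -20, -22, -48, -12] -> [-27, 7]
  probe: [47, -34, 47, -38, 22] -> [-47, 34, -47, 38, -22] -> [-47, 34, 38, -22] -> [-47]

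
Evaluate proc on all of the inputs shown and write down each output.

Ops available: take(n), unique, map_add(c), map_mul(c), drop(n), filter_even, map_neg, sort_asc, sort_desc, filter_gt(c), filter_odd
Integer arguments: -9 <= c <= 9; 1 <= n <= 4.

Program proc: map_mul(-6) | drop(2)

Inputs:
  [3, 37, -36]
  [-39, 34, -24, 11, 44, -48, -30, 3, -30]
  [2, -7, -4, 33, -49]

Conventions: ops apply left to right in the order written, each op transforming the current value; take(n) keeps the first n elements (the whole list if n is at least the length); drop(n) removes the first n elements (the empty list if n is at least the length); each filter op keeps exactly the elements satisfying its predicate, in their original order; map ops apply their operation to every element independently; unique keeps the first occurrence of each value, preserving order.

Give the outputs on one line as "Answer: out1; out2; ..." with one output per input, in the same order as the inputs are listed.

Execution, op by op:
  [3, 37, -36] -> [-18, -222, 216] -> [216]
  [-39, 34, -24, 11, 44, -48, -30, 3, -30] -> [234, -204, 144, -66, -264, 288, 180, -18, 180] -> [144, -66, -264, 288, 180, -18, 180]
  [2, -7, -4, 33, -49] -> [-12, 42, 24, -198, 294] -> [24, -198, 294]

[216]; [144, -66, -264, 288, 180, -18, 180]; [24, -198, 294]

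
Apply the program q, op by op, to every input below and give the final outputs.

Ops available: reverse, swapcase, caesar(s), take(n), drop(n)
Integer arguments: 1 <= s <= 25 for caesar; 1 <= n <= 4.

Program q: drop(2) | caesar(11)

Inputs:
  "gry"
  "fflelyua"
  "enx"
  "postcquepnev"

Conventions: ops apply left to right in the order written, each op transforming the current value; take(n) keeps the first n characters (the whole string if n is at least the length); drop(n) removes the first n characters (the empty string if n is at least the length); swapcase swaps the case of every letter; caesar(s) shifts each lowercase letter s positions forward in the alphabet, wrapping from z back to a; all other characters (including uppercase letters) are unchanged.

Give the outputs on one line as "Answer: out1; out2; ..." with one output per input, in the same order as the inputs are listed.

Execution, op by op:
  "gry" -> "y" -> "j"
  "fflelyua" -> "lelyua" -> "wpwjfl"
  "enx" -> "x" -> "i"
  "postcquepnev" -> "stcquepnev" -> "denbfpaypg"

"j"; "wpwjfl"; "i"; "denbfpaypg"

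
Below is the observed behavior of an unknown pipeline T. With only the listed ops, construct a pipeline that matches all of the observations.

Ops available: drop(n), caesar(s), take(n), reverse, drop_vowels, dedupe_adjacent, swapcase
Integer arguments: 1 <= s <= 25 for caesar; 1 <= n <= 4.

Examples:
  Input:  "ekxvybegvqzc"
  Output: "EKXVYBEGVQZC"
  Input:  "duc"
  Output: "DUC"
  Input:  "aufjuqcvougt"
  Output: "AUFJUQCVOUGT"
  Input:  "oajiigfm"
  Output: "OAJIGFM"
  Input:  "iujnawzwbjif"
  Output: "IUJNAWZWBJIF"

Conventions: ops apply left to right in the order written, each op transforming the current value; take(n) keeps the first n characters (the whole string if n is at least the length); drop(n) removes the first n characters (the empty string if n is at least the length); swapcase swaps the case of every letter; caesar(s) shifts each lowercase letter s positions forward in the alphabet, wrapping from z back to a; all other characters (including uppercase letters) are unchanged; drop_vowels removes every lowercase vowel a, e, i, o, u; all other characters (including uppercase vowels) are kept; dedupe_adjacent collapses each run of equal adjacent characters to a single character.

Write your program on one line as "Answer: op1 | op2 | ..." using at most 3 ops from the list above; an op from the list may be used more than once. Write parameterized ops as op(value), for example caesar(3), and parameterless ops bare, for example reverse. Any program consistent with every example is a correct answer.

dedupe_adjacent | swapcase

Check, running the answer program on each example:
  "ekxvybegvqzc" -> "ekxvybegvqzc" -> "EKXVYBEGVQZC"
  "duc" -> "duc" -> "DUC"
  "aufjuqcvougt" -> "aufjuqcvougt" -> "AUFJUQCVOUGT"
  "oajiigfm" -> "oajigfm" -> "OAJIGFM"
  "iujnawzwbjif" -> "iujnawzwbjif" -> "IUJNAWZWBJIF"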